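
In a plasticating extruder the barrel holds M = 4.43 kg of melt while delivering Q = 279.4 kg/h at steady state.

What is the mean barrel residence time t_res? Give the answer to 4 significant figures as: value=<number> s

value=57.08 s

Convert throughput: Q = 279.4 kg/h = 279.4/3600 = 0.0776111 kg/s
Mean residence time: t_res = M/Q_s = 4.43 kg / 0.0776111 kg/s = 57.0795 s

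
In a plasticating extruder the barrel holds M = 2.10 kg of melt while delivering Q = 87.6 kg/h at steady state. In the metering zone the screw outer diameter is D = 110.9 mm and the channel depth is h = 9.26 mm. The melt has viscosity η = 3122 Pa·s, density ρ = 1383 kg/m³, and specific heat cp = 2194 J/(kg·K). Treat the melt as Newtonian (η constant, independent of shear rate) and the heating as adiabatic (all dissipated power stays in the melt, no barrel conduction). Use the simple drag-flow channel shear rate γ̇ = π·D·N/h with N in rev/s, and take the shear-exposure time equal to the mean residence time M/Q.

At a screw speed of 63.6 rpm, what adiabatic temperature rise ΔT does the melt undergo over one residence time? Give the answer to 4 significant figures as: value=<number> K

value=141.2 K

Q_s = Q / 3600 = 87.6 / 3600 = 0.0243333 kg/s
t_res = M / Q_s = 2.10 / 0.0243333 = 86.3014 s
D = 110.9 mm = 0.1109 m;  h = 9.26 mm = 0.00926 m;  N = 63.6 rpm / 60 = 1.06 rev/s
γ̇ = π D N / h = (π)(0.1109)(1.06) / 0.00926 = 39.8819 s⁻¹
ΔT = η·γ̇²·t_res/(ρ·cp) = [3122 × 39.8819² × 86.3014] / [1383 × 2194] = 141.236 K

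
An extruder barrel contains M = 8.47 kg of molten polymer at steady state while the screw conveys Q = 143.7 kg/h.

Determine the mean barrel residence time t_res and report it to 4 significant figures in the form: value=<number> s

Convert throughput: Q = 143.7 kg/h = 143.7/3600 = 0.0399167 kg/s
Mean residence time: t_res = M/Q_s = 8.47 kg / 0.0399167 kg/s = 212.192 s

value=212.2 s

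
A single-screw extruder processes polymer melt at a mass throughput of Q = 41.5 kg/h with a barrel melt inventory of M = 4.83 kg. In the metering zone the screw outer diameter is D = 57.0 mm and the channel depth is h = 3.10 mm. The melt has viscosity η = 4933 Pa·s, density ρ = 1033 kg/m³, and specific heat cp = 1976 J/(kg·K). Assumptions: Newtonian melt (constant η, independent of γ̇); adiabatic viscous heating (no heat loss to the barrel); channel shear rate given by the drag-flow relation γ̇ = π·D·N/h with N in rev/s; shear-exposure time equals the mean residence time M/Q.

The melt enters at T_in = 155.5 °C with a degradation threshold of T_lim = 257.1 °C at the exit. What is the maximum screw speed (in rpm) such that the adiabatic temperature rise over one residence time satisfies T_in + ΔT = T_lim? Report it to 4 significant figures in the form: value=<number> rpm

value=10.40 rpm

Throughput in SI: Q_s = 41.5 kg/h ÷ 3600 s/h = 0.0115278 kg/s
Mean residence time: t_res = M/Q_s = 4.83 kg / 0.0115278 kg/s = 418.988 s
Geometry in SI: D = 57.0 mm → 0.057 m, h = 3.10 mm → 0.0031 m
ΔT_a = T_lim − T_in = 257.1 °C − 155.5 °C = 101.6 K
γ̇_max² = ΔT_a·ρ·cp / (η·t_res) = [101.6 × 1033 × 1976] / [4933 × 418.988] = 100.339 s⁻²
Take the square root: γ̇_max = √(100.339) = 10.0169 s⁻¹
Solve γ̇ = πDN/h for N: N_max = γ̇_max·h/(π·D) = 10.0169 × 0.0031 / (π × 0.057) = 0.173409 rev/s = 10.4045 rpm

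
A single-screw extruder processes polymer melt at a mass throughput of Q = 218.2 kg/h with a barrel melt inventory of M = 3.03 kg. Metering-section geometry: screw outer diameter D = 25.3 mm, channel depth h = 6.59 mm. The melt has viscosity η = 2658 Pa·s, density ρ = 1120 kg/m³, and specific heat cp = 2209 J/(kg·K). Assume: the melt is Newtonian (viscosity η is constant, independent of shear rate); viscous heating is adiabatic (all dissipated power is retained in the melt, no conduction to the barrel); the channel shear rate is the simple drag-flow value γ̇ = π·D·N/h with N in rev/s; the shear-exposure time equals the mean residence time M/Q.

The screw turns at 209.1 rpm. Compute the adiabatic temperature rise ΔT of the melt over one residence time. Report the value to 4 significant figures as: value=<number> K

Q_s = Q / 3600 = 218.2 / 3600 = 0.0606111 kg/s
t_res = M / Q_s = 3.03 ÷ 0.0606111 = 49.9908 s
D = 25.3 mm = 0.0253 m;  h = 6.59 mm = 0.00659 m;  N = 209.1 rpm / 60 = 3.485 rev/s
γ̇ = π·D·N / h = π · 0.0253 · 3.485 / 0.00659 = 42.0327 s⁻¹
ΔT = η·γ̇²·t_res/(ρ·cp) = [2658 × 42.0327² × 49.9908] / [1120 × 2209] = 94.8871 K

value=94.89 K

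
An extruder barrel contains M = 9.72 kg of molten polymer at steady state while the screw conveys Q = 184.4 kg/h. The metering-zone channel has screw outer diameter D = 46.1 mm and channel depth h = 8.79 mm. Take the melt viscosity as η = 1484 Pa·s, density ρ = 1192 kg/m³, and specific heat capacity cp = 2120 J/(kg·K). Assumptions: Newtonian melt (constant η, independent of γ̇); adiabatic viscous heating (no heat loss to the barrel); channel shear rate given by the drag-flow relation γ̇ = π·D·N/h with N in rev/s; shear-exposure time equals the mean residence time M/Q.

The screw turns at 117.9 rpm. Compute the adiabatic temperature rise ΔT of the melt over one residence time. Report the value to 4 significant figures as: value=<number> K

value=116.8 K

Q_s = Q / 3600 = 184.4 / 3600 = 0.0512222 kg/s
Mean residence time: t_res = M/Q_s = 9.72 kg / 0.0512222 kg/s = 189.761 s
D = 46.1 mm = 0.0461 m;  h = 8.79 mm = 0.00879 m;  N = 117.9 rpm / 60 = 1.965 rev/s
γ̇ = π·D·N / h = π · 0.0461 · 1.965 / 0.00879 = 32.3761 s⁻¹
ΔT = η·γ̇²·t_res / (ρ·cp) = 1484 · (32.3761)² · 189.761 / (1192 · 2120) = 116.81 K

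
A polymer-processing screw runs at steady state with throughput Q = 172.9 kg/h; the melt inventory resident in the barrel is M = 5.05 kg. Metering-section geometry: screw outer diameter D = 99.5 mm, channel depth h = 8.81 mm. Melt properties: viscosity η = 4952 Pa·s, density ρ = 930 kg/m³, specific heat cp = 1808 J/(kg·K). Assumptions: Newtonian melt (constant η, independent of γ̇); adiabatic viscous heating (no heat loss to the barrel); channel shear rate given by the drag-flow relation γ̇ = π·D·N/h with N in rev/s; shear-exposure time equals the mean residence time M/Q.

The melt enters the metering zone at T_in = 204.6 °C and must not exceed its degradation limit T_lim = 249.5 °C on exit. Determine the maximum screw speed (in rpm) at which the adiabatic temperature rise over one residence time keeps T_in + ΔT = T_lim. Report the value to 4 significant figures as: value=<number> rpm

value=20.36 rpm

Throughput in SI: Q_s = 172.9 kg/h ÷ 3600 s/h = 0.0480278 kg/s
Mean residence time: t_res = M/Q_s = 5.05 kg / 0.0480278 kg/s = 105.147 s
Convert to metres: D = 0.0995 m, h = 0.00881 m
ΔT_a = T_lim − T_in = 249.5 °C − 204.6 °C = 44.9 K
γ̇_max² = ΔT_a·ρ·cp/(η·t_res) = 44.9·930·1808/(4952·105.147) = 144.993 s⁻²
γ̇_max = √144.993 = 12.0413 s⁻¹
N_max = γ̇_max·h / (π·D) = 12.0413 · 0.00881 / (π · 0.0995) = 0.339373 rev/s = 20.3624 rpm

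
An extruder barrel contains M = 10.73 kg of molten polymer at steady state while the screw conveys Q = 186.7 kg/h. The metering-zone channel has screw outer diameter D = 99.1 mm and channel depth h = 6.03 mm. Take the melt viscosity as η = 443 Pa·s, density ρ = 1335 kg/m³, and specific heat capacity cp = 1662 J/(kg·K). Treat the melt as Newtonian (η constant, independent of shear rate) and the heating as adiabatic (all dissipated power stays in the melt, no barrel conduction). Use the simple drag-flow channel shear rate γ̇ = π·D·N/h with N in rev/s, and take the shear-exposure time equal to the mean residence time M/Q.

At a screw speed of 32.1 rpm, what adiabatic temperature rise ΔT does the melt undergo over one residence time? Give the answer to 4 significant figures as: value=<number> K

value=31.52 K

Convert throughput: Q = 186.7 kg/h = 186.7/3600 = 0.0518611 kg/s
t_res = M / Q_s = 10.73 / 0.0518611 = 206.899 s
Convert to SI: D = 0.0991 m, h = 0.00603 m, N = 32.1/60 = 0.535 rev/s
Shear rate: γ̇ = πDN/h = π·0.0991·0.535/0.00603 = 27.6223 s⁻¹
Adiabatic rise: ΔT = η γ̇² t_res / (ρ cp) = 443·(27.6223)²·206.899 / (1335·1662) = 31.5188 K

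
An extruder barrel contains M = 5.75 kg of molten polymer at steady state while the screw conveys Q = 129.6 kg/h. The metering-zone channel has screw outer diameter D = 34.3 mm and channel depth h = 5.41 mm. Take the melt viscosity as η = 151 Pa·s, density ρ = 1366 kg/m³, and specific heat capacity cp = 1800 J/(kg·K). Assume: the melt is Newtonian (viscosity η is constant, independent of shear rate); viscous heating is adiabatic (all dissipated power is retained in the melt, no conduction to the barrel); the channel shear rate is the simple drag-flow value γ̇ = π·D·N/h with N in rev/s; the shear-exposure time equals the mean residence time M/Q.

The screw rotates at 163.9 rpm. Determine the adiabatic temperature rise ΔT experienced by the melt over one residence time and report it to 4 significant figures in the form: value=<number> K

Throughput in SI: Q_s = 129.6 kg/h ÷ 3600 s/h = 0.036 kg/s
t_res = M / Q_s = 5.75 ÷ 0.036 = 159.722 s
Geometry in metres: D = 34.3 mm → 0.0343 m, h = 5.41 mm → 0.00541 m; screw speed N = 163.9 rpm = 2.73167 rev/s
Shear rate: γ̇ = πDN/h = π·0.0343·2.73167/0.00541 = 54.4095 s⁻¹
ΔT = η·γ̇²·t_res / (ρ·cp) = 151 · (54.4095)² · 159.722 / (1366 · 1800) = 29.0381 K

value=29.04 K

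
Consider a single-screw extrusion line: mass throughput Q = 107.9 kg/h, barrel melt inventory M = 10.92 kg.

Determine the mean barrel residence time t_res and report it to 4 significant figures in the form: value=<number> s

Throughput in SI: Q_s = 107.9 kg/h ÷ 3600 s/h = 0.0299722 kg/s
t_res = M / Q_s = 10.92 / 0.0299722 = 364.337 s

value=364.3 s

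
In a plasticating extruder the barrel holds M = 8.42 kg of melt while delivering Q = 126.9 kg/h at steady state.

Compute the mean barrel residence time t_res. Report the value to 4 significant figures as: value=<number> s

Q_s = Q / 3600 = 126.9 / 3600 = 0.03525 kg/s
t_res = M / Q_s = 8.42 / 0.03525 = 238.865 s

value=238.9 s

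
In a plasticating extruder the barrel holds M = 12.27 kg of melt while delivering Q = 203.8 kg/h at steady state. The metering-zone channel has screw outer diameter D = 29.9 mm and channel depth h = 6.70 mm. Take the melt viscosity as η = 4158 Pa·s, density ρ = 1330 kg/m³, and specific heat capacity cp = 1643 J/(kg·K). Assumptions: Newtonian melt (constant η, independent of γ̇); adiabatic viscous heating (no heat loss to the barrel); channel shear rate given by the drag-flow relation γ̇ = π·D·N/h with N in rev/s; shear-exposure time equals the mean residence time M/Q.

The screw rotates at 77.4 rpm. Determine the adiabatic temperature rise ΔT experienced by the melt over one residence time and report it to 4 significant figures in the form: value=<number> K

value=134.9 K

Q_s = Q / 3600 = 203.8 / 3600 = 0.0566111 kg/s
Mean residence time: t_res = M/Q_s = 12.27 kg / 0.0566111 kg/s = 216.742 s
Geometry in metres: D = 29.9 mm → 0.0299 m, h = 6.70 mm → 0.0067 m; screw speed N = 77.4 rpm = 1.29 rev/s
γ̇ = π·D·N / h = π · 0.0299 · 1.29 / 0.0067 = 18.0857 s⁻¹
ΔT = η·γ̇²·t_res/(ρ·cp) = [4158 × 18.0857² × 216.742] / [1330 × 1643] = 134.899 K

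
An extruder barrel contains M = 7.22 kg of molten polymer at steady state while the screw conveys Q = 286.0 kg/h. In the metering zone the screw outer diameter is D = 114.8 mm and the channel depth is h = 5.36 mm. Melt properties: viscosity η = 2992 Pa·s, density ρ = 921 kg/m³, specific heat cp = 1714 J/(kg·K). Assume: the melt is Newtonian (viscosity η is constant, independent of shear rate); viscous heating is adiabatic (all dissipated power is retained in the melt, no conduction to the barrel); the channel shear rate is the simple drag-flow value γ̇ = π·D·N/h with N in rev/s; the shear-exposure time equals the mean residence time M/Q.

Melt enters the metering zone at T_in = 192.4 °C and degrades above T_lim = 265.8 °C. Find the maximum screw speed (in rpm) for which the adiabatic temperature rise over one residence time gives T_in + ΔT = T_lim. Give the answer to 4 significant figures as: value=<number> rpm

Throughput in SI: Q_s = 286.0 kg/h ÷ 3600 s/h = 0.0794444 kg/s
t_res = M / Q_s = 7.22 / 0.0794444 = 90.8811 s
D = 114.8 mm = 0.1148 m;  h = 5.36 mm = 0.00536 m
Allowable rise: ΔT_a = T_lim − T_in = 265.8 − 192.4 = 73.4 K
γ̇_max² = ΔT_a·ρ·cp/(η·t_res) = 73.4·921·1714/(2992·90.8811) = 426.119 s⁻²
γ̇_max = √426.119 = 20.6427 s⁻¹
Solve γ̇ = πDN/h for N: N_max = γ̇_max·h/(π·D) = 20.6427 × 0.00536 / (π × 0.1148) = 0.306788 rev/s = 18.4073 rpm

value=18.41 rpm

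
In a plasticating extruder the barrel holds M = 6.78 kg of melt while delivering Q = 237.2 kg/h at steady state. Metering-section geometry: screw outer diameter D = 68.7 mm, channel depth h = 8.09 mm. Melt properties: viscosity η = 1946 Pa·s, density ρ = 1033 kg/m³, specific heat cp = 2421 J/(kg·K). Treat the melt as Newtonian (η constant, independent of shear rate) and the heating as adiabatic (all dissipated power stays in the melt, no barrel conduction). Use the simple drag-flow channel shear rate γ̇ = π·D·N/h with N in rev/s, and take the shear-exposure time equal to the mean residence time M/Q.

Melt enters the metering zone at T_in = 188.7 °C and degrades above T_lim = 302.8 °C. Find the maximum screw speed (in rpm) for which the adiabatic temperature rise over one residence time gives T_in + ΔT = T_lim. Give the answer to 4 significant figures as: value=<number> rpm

value=84.90 rpm

Convert throughput: Q = 237.2 kg/h = 237.2/3600 = 0.0658889 kg/s
Mean residence time: t_res = M/Q_s = 6.78 kg / 0.0658889 kg/s = 102.901 s
Convert to metres: D = 0.0687 m, h = 0.00809 m
ΔT_a = T_lim − T_in = 302.8 − 188.7 = 114.1 K
Invert ΔT = ηγ̇²t_res/(ρcp) for γ̇: γ̇_max² = ΔT_a ρ cp / (η t_res) = 114.1·1033·2421 / (1946·102.901) = 1425.02 s⁻²
Take the square root: γ̇_max = √(1425.02) = 37.7494 s⁻¹
N_max = γ̇_max·h / (π·D) = 37.7494 · 0.00809 / (π · 0.0687) = 1.41499 rev/s = 84.8992 rpm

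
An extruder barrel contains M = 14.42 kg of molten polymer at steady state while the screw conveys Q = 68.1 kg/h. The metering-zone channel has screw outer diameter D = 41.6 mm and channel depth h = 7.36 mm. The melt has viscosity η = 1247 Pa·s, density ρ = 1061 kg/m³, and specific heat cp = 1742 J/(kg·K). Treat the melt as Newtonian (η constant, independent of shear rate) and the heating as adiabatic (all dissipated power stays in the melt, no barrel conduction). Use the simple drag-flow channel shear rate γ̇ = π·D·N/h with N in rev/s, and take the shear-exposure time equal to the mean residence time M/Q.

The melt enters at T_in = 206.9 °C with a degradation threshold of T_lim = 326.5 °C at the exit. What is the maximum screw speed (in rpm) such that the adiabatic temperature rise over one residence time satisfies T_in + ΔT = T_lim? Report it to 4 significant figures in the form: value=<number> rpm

value=51.53 rpm

Q_s = Q / 3600 = 68.1 / 3600 = 0.0189167 kg/s
t_res = M / Q_s = 14.42 / 0.0189167 = 762.291 s
Convert to metres: D = 0.0416 m, h = 0.00736 m
ΔT_a = T_lim − T_in = 326.5 °C − 206.9 °C = 119.6 K
γ̇_max² = ΔT_a·ρ·cp / (η·t_res) = [119.6 × 1061 × 1742] / [1247 × 762.291] = 232.545 s⁻²
γ̇_max = sqrt(232.545) = 15.2494 s⁻¹
Solve γ̇ = πDN/h for N: N_max = γ̇_max·h/(π·D) = 15.2494 × 0.00736 / (π × 0.0416) = 0.858793 rev/s = 51.5276 rpm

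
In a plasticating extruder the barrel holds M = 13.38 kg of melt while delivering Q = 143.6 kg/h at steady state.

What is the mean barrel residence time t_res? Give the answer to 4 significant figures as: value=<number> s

Throughput in SI: Q_s = 143.6 kg/h ÷ 3600 s/h = 0.0398889 kg/s
t_res = M / Q_s = 13.38 / 0.0398889 = 335.432 s

value=335.4 s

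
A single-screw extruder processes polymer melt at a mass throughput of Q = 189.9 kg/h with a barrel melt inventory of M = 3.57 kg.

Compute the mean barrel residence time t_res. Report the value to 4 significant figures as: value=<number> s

value=67.68 s

Throughput in SI: Q_s = 189.9 kg/h ÷ 3600 s/h = 0.05275 kg/s
Mean residence time: t_res = M/Q_s = 3.57 kg / 0.05275 kg/s = 67.6777 s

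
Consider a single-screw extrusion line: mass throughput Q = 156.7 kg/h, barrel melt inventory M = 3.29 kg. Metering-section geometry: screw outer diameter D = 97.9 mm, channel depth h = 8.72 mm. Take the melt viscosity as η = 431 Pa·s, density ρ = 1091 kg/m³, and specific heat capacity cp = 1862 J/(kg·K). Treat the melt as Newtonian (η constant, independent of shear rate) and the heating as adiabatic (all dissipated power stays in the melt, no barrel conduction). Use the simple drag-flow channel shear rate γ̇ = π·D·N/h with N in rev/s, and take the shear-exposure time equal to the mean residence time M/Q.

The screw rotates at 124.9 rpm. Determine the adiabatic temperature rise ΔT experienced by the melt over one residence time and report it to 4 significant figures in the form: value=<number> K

Q_s = Q / 3600 = 156.7 / 3600 = 0.0435278 kg/s
t_res = M / Q_s = 3.29 ÷ 0.0435278 = 75.5839 s
Convert to SI: D = 0.0979 m, h = 0.00872 m, N = 124.9/60 = 2.08167 rev/s
γ̇ = π·D·N / h = π · 0.0979 · 2.08167 / 0.00872 = 73.4222 s⁻¹
ΔT = η·γ̇²·t_res / (ρ·cp) = 431 · (73.4222)² · 75.5839 / (1091 · 1862) = 86.4484 K

value=86.45 K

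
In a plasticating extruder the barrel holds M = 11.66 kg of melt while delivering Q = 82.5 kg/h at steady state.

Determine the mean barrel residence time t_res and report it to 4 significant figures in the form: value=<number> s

value=508.8 s

Q_s = Q / 3600 = 82.5 / 3600 = 0.0229167 kg/s
t_res = M / Q_s = 11.66 / 0.0229167 = 508.8 s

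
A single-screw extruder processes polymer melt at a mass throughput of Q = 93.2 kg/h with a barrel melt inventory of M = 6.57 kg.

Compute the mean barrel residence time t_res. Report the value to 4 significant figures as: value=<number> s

value=253.8 s

Throughput in SI: Q_s = 93.2 kg/h ÷ 3600 s/h = 0.0258889 kg/s
Mean residence time: t_res = M/Q_s = 6.57 kg / 0.0258889 kg/s = 253.777 s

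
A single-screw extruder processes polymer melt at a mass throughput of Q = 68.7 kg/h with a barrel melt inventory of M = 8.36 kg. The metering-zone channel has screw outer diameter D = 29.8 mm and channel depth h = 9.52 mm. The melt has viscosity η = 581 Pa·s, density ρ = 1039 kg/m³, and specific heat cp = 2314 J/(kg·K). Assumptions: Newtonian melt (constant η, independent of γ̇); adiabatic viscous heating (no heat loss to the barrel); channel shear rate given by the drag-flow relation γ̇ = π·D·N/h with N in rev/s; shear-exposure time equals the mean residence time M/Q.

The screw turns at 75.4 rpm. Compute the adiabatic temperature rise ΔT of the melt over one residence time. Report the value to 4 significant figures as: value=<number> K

value=16.17 K

Throughput in SI: Q_s = 68.7 kg/h ÷ 3600 s/h = 0.0190833 kg/s
t_res = M / Q_s = 8.36 ÷ 0.0190833 = 438.079 s
Geometry in metres: D = 29.8 mm → 0.0298 m, h = 9.52 mm → 0.00952 m; screw speed N = 75.4 rpm = 1.25667 rev/s
γ̇ = π·D·N / h = π · 0.0298 · 1.25667 / 0.00952 = 12.358 s⁻¹
Adiabatic rise: ΔT = η γ̇² t_res / (ρ cp) = 581·(12.358)²·438.079 / (1039·2314) = 16.1677 K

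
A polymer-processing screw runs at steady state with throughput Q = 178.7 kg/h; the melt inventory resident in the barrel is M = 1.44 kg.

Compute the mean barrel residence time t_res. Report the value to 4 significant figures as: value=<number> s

value=29.01 s

Throughput in SI: Q_s = 178.7 kg/h ÷ 3600 s/h = 0.0496389 kg/s
Mean residence time: t_res = M/Q_s = 1.44 kg / 0.0496389 kg/s = 29.0095 s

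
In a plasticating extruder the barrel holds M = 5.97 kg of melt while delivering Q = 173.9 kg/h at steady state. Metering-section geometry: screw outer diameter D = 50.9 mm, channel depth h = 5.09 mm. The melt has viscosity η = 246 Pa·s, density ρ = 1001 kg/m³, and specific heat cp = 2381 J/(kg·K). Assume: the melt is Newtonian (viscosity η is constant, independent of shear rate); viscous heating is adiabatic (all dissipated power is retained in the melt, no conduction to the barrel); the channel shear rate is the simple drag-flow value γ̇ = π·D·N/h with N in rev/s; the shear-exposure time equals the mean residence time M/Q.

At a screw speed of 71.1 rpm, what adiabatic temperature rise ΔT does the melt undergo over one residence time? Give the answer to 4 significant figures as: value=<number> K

value=17.68 K

Throughput in SI: Q_s = 173.9 kg/h ÷ 3600 s/h = 0.0483056 kg/s
Mean residence time: t_res = M/Q_s = 5.97 kg / 0.0483056 kg/s = 123.588 s
Convert to SI: D = 0.0509 m, h = 0.00509 m, N = 71.1/60 = 1.185 rev/s
γ̇ = π D N / h = (π)(0.0509)(1.185) / 0.00509 = 37.2279 s⁻¹
ΔT = η·γ̇²·t_res / (ρ·cp) = 246 · (37.2279)² · 123.588 / (1001 · 2381) = 17.6789 K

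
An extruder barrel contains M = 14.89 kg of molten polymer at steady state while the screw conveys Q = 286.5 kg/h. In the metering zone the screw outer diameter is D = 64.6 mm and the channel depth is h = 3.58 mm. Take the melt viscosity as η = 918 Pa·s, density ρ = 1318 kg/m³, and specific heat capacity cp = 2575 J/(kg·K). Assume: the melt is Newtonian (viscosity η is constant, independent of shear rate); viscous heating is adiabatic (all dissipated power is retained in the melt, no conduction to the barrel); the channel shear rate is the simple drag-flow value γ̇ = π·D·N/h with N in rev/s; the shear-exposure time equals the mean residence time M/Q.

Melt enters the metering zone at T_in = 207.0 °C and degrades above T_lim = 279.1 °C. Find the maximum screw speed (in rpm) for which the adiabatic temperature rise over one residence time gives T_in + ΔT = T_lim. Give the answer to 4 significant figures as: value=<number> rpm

value=39.95 rpm

Q_s = Q / 3600 = 286.5 / 3600 = 0.0795833 kg/s
t_res = M / Q_s = 14.89 / 0.0795833 = 187.099 s
D = 64.6 mm = 0.0646 m;  h = 3.58 mm = 0.00358 m
ΔT_a = T_lim − T_in = 279.1 °C − 207.0 °C = 72.1 K
Invert ΔT = ηγ̇²t_res/(ρcp) for γ̇: γ̇_max² = ΔT_a ρ cp / (η t_res) = 72.1·1318·2575 / (918·187.099) = 1424.66 s⁻²
γ̇_max = sqrt(1424.66) = 37.7447 s⁻¹
N_max = γ̇_max h / (πD) = 37.7447·0.00358/(π·0.0646) = 0.66582 rev/s → ×60 = 39.9492 rpm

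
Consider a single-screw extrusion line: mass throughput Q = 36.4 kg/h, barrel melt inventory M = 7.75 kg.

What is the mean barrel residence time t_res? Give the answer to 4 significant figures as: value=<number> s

value=766.5 s

Q_s = Q / 3600 = 36.4 / 3600 = 0.0101111 kg/s
Mean residence time: t_res = M/Q_s = 7.75 kg / 0.0101111 kg/s = 766.484 s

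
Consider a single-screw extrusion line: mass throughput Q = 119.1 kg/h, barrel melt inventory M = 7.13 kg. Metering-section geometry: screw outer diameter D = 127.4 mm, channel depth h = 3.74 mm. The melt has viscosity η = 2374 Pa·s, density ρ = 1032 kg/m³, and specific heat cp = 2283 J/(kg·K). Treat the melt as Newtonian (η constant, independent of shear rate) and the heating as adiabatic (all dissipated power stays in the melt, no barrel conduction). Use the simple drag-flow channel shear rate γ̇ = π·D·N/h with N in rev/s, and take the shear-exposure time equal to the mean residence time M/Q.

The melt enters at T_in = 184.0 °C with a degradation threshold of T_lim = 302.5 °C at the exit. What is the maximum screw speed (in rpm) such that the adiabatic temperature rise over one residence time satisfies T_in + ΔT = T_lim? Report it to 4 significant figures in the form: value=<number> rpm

Q_s = Q / 3600 = 119.1 / 3600 = 0.0330833 kg/s
t_res = M / Q_s = 7.13 ÷ 0.0330833 = 215.516 s
Convert to metres: D = 0.1274 m, h = 0.00374 m
Allowable rise: ΔT_a = T_lim − T_in = 302.5 − 184.0 = 118.5 K
γ̇_max² = ΔT_a·ρ·cp / (η·t_res) = [118.5 × 1032 × 2283] / [2374 × 215.516] = 545.686 s⁻²
γ̇_max = √545.686 = 23.3599 s⁻¹
N_max = γ̇_max·h / (π·D) = 23.3599 · 0.00374 / (π · 0.1274) = 0.218285 rev/s = 13.0971 rpm

value=13.10 rpm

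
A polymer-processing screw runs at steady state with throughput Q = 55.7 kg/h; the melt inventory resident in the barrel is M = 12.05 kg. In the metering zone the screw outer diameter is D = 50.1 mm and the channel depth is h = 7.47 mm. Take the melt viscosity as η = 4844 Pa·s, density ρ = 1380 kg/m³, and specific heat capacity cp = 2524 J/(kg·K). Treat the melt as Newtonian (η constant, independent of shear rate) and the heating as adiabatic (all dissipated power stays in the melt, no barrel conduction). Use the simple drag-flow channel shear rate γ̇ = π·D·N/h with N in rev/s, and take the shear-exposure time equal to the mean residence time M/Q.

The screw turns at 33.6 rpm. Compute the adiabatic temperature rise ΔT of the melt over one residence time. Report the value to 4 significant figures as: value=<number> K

Throughput in SI: Q_s = 55.7 kg/h ÷ 3600 s/h = 0.0154722 kg/s
Mean residence time: t_res = M/Q_s = 12.05 kg / 0.0154722 kg/s = 778.815 s
Convert to SI: D = 0.0501 m, h = 0.00747 m, N = 33.6/60 = 0.56 rev/s
Shear rate: γ̇ = πDN/h = π·0.0501·0.56/0.00747 = 11.7993 s⁻¹
ΔT = η·γ̇²·t_res/(ρ·cp) = [4844 × 11.7993² × 778.815] / [1380 × 2524] = 150.793 K

value=150.8 K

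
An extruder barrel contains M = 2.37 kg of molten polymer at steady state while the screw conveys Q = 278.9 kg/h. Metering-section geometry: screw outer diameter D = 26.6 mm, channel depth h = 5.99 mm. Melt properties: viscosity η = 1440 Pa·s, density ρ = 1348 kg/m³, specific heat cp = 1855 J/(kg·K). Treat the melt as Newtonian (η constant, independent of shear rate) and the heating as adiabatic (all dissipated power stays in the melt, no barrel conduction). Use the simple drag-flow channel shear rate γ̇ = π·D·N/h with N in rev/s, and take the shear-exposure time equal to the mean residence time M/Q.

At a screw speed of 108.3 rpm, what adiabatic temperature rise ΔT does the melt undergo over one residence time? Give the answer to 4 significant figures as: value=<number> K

value=11.17 K

Throughput in SI: Q_s = 278.9 kg/h ÷ 3600 s/h = 0.0774722 kg/s
Mean residence time: t_res = M/Q_s = 2.37 kg / 0.0774722 kg/s = 30.5916 s
Geometry in metres: D = 26.6 mm → 0.0266 m, h = 5.99 mm → 0.00599 m; screw speed N = 108.3 rpm = 1.805 rev/s
γ̇ = π·D·N / h = π · 0.0266 · 1.805 / 0.00599 = 25.1815 s⁻¹
ΔT = η·γ̇²·t_res/(ρ·cp) = [1440 × 25.1815² × 30.5916] / [1348 × 1855] = 11.1711 K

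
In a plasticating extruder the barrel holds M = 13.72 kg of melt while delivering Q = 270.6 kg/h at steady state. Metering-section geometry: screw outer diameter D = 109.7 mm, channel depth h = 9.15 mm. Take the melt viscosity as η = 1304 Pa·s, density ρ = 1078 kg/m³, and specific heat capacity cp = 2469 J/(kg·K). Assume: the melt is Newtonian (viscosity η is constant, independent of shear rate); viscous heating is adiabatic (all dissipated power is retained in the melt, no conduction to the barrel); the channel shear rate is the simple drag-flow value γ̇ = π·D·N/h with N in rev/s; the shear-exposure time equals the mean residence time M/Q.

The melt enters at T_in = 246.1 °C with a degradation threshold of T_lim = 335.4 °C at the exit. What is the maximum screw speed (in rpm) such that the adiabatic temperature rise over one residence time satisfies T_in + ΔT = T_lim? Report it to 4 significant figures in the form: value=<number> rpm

Q_s = Q / 3600 = 270.6 / 3600 = 0.0751667 kg/s
t_res = M / Q_s = 13.72 / 0.0751667 = 182.528 s
Geometry in SI: D = 109.7 mm → 0.1097 m, h = 9.15 mm → 0.00915 m
ΔT_a = T_lim − T_in = 335.4 − 246.1 = 89.3 K
Invert ΔT = ηγ̇²t_res/(ρcp) for γ̇: γ̇_max² = ΔT_a ρ cp / (η t_res) = 89.3·1078·2469 / (1304·182.528) = 998.585 s⁻²
γ̇_max = √998.585 = 31.6004 s⁻¹
N_max = γ̇_max·h / (π·D) = 31.6004 · 0.00915 / (π · 0.1097) = 0.83899 rev/s = 50.3394 rpm

value=50.34 rpm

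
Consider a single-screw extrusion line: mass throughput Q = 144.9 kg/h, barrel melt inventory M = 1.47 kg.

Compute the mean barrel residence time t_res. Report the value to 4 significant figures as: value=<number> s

value=36.52 s

Convert throughput: Q = 144.9 kg/h = 144.9/3600 = 0.04025 kg/s
t_res = M / Q_s = 1.47 ÷ 0.04025 = 36.5217 s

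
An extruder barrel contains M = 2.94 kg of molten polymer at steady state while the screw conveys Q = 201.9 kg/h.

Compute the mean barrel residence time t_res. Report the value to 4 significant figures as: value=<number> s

value=52.42 s

Convert throughput: Q = 201.9 kg/h = 201.9/3600 = 0.0560833 kg/s
t_res = M / Q_s = 2.94 / 0.0560833 = 52.422 s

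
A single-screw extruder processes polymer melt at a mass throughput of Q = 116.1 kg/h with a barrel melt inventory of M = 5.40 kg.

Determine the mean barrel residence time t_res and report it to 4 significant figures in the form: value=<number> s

Convert throughput: Q = 116.1 kg/h = 116.1/3600 = 0.03225 kg/s
t_res = M / Q_s = 5.40 ÷ 0.03225 = 167.442 s

value=167.4 s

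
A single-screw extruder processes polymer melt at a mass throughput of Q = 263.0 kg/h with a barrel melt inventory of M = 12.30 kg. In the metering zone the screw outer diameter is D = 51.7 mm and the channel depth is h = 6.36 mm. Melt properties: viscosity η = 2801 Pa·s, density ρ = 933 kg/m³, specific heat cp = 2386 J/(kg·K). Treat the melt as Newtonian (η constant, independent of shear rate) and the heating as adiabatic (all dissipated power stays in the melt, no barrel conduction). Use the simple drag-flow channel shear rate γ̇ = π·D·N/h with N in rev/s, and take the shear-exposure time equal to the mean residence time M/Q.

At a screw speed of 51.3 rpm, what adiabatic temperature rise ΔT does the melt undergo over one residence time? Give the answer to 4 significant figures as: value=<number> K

Convert throughput: Q = 263.0 kg/h = 263.0/3600 = 0.0730556 kg/s
t_res = M / Q_s = 12.30 ÷ 0.0730556 = 168.365 s
Convert to SI: D = 0.0517 m, h = 0.00636 m, N = 51.3/60 = 0.855 rev/s
γ̇ = π·D·N / h = π · 0.0517 · 0.855 / 0.00636 = 21.8348 s⁻¹
ΔT = η·γ̇²·t_res/(ρ·cp) = [2801 × 21.8348² × 168.365] / [933 × 2386] = 100.998 K

value=101.0 K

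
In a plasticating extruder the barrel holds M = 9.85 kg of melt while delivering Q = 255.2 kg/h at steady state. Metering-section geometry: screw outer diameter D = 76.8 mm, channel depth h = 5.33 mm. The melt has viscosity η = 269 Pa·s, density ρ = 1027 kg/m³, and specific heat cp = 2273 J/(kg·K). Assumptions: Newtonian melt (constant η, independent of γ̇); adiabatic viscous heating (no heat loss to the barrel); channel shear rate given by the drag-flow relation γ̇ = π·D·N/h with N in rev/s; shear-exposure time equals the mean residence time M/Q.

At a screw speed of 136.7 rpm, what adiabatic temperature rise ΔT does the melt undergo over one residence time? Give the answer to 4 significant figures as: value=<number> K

Convert throughput: Q = 255.2 kg/h = 255.2/3600 = 0.0708889 kg/s
t_res = M / Q_s = 9.85 ÷ 0.0708889 = 138.95 s
D = 76.8 mm = 0.0768 m;  h = 5.33 mm = 0.00533 m;  N = 136.7 rpm / 60 = 2.27833 rev/s
γ̇ = π·D·N / h = π · 0.0768 · 2.27833 / 0.00533 = 103.134 s⁻¹
ΔT = η·γ̇²·t_res/(ρ·cp) = [269 × 103.134² × 138.95] / [1027 × 2273] = 170.311 K

value=170.3 K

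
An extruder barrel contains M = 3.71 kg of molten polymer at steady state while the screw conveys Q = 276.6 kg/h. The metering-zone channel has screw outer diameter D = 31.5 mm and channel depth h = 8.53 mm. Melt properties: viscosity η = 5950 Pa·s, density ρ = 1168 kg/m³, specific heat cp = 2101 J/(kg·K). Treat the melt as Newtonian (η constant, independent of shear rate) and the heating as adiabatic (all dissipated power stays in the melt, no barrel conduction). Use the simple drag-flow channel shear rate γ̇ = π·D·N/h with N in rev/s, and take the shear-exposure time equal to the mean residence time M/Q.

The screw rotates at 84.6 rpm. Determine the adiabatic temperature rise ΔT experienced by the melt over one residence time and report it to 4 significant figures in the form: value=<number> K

value=31.33 K

Throughput in SI: Q_s = 276.6 kg/h ÷ 3600 s/h = 0.0768333 kg/s
t_res = M / Q_s = 3.71 ÷ 0.0768333 = 48.2863 s
D = 31.5 mm = 0.0315 m;  h = 8.53 mm = 0.00853 m;  N = 84.6 rpm / 60 = 1.41 rev/s
γ̇ = π D N / h = (π)(0.0315)(1.41) / 0.00853 = 16.358 s⁻¹
ΔT = η·γ̇²·t_res / (ρ·cp) = 5950 · (16.358)² · 48.2863 / (1168 · 2101) = 31.328 K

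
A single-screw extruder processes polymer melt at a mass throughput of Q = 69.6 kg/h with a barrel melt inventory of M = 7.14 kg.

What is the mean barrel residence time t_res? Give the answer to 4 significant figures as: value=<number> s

Q_s = Q / 3600 = 69.6 / 3600 = 0.0193333 kg/s
t_res = M / Q_s = 7.14 ÷ 0.0193333 = 369.31 s

value=369.3 s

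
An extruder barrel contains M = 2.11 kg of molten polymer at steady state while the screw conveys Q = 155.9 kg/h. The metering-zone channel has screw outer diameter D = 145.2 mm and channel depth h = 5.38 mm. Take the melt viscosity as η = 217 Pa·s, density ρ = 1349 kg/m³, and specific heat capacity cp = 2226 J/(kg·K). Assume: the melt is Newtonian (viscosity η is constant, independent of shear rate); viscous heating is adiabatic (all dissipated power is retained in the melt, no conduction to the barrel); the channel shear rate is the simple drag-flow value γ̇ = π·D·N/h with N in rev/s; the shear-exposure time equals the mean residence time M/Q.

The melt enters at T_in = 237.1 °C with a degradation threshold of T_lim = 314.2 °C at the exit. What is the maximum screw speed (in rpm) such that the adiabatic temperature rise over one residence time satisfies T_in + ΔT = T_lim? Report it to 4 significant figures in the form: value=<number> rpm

Throughput in SI: Q_s = 155.9 kg/h ÷ 3600 s/h = 0.0433056 kg/s
t_res = M / Q_s = 2.11 / 0.0433056 = 48.7235 s
Geometry in SI: D = 145.2 mm → 0.1452 m, h = 5.38 mm → 0.00538 m
Allowable rise: ΔT_a = T_lim − T_in = 314.2 − 237.1 = 77.1 K
γ̇_max² = ΔT_a·ρ·cp/(η·t_res) = 77.1·1349·2226/(217·48.7235) = 21897.4 s⁻²
Take the square root: γ̇_max = √(21897.4) = 147.978 s⁻¹
N_max = γ̇_max·h / (π·D) = 147.978 · 0.00538 / (π · 0.1452) = 1.74527 rev/s = 104.716 rpm

value=104.7 rpm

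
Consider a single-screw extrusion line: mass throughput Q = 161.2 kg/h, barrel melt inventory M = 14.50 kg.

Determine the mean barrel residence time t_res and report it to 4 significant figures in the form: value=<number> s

Convert throughput: Q = 161.2 kg/h = 161.2/3600 = 0.0447778 kg/s
t_res = M / Q_s = 14.50 ÷ 0.0447778 = 323.821 s

value=323.8 s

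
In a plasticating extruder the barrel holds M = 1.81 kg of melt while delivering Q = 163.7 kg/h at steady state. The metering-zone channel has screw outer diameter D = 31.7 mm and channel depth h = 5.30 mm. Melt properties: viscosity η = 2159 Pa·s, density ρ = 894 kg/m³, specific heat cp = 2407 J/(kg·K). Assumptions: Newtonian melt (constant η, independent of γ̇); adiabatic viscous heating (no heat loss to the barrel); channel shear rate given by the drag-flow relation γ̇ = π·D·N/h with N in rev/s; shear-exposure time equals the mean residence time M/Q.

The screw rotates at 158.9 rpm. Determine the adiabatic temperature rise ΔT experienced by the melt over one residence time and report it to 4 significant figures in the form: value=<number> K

value=98.90 K

Convert throughput: Q = 163.7 kg/h = 163.7/3600 = 0.0454722 kg/s
t_res = M / Q_s = 1.81 / 0.0454722 = 39.8045 s
Convert to SI: D = 0.0317 m, h = 0.0053 m, N = 158.9/60 = 2.64833 rev/s
γ̇ = π·D·N / h = π · 0.0317 · 2.64833 / 0.0053 = 49.7629 s⁻¹
ΔT = η·γ̇²·t_res/(ρ·cp) = [2159 × 49.7629² × 39.8045] / [894 × 2407] = 98.897 K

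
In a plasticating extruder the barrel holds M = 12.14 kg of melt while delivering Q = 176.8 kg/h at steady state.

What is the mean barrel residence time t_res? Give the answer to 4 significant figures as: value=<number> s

Q_s = Q / 3600 = 176.8 / 3600 = 0.0491111 kg/s
t_res = M / Q_s = 12.14 ÷ 0.0491111 = 247.195 s

value=247.2 s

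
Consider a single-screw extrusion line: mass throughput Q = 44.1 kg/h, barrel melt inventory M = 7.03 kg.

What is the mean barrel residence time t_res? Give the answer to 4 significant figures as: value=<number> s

Convert throughput: Q = 44.1 kg/h = 44.1/3600 = 0.01225 kg/s
t_res = M / Q_s = 7.03 / 0.01225 = 573.878 s

value=573.9 s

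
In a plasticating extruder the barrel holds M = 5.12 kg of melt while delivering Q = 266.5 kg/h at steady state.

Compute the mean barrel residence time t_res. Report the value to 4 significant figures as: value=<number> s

Throughput in SI: Q_s = 266.5 kg/h ÷ 3600 s/h = 0.0740278 kg/s
t_res = M / Q_s = 5.12 / 0.0740278 = 69.1632 s

value=69.16 s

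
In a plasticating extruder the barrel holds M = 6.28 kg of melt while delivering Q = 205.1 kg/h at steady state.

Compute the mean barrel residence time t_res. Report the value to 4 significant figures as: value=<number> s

value=110.2 s

Convert throughput: Q = 205.1 kg/h = 205.1/3600 = 0.0569722 kg/s
t_res = M / Q_s = 6.28 ÷ 0.0569722 = 110.229 s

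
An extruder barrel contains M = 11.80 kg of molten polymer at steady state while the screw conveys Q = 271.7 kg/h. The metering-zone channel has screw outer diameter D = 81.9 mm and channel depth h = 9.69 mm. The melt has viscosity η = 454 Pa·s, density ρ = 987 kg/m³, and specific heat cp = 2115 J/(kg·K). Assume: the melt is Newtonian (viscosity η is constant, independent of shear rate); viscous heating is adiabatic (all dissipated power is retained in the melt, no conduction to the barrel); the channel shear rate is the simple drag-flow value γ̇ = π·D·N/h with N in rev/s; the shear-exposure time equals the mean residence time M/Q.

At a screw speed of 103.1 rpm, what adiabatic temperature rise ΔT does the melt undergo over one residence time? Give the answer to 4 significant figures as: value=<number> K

value=70.79 K

Q_s = Q / 3600 = 271.7 / 3600 = 0.0754722 kg/s
t_res = M / Q_s = 11.80 ÷ 0.0754722 = 156.349 s
Convert to SI: D = 0.0819 m, h = 0.00969 m, N = 103.1/60 = 1.71833 rev/s
γ̇ = π·D·N / h = π · 0.0819 · 1.71833 / 0.00969 = 45.6265 s⁻¹
Adiabatic rise: ΔT = η γ̇² t_res / (ρ cp) = 454·(45.6265)²·156.349 / (987·2115) = 70.7877 K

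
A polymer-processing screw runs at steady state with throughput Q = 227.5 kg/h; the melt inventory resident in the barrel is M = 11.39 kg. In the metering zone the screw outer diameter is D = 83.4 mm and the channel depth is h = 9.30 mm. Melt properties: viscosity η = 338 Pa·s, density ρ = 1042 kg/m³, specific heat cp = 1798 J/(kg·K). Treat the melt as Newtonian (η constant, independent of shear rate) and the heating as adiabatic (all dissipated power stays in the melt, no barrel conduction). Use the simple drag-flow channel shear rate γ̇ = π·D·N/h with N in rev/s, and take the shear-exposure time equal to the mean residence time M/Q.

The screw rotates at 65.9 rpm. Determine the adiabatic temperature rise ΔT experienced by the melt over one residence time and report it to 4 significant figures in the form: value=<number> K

value=31.13 K

Convert throughput: Q = 227.5 kg/h = 227.5/3600 = 0.0631944 kg/s
t_res = M / Q_s = 11.39 / 0.0631944 = 180.237 s
D = 83.4 mm = 0.0834 m;  h = 9.30 mm = 0.0093 m;  N = 65.9 rpm / 60 = 1.09833 rev/s
γ̇ = π·D·N / h = π · 0.0834 · 1.09833 / 0.0093 = 30.9433 s⁻¹
ΔT = η·γ̇²·t_res/(ρ·cp) = [338 × 30.9433² × 180.237] / [1042 × 1798] = 31.1342 K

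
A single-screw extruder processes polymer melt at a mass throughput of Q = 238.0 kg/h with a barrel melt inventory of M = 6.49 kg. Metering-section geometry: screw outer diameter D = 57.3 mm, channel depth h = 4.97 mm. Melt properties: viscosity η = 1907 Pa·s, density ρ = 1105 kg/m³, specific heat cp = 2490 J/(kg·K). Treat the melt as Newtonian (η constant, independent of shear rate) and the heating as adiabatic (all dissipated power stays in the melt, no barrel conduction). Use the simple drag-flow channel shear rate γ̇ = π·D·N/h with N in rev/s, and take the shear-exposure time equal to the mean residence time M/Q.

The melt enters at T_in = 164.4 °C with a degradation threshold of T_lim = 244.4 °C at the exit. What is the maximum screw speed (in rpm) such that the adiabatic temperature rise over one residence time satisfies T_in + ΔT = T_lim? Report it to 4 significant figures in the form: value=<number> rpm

Q_s = Q / 3600 = 238.0 / 3600 = 0.0661111 kg/s
Mean residence time: t_res = M/Q_s = 6.49 kg / 0.0661111 kg/s = 98.1681 s
Convert to metres: D = 0.0573 m, h = 0.00497 m
ΔT_a = T_lim − T_in = 244.4 − 164.4 = 80 K
γ̇_max² = ΔT_a·ρ·cp/(η·t_res) = 80·1105·2490/(1907·98.1681) = 1175.79 s⁻²
γ̇_max = sqrt(1175.79) = 34.2898 s⁻¹
N_max = γ̇_max h / (πD) = 34.2898·0.00497/(π·0.0573) = 0.946711 rev/s → ×60 = 56.8026 rpm

value=56.80 rpm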